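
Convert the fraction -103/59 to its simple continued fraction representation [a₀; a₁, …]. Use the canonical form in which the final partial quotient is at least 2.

Run the Euclidean algorithm, recording each quotient:
-103 ÷ 59 → quotient -2, remainder 15
59 ÷ 15 → quotient 3, remainder 14
15 ÷ 14 → quotient 1, remainder 1
14 ÷ 1 → quotient 14, remainder 0

[-2; 3, 1, 14]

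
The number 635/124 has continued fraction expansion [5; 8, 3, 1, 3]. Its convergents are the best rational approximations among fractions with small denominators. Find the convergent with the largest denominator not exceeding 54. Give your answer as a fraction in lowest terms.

a_0 = 5: 5/1  (≤ bound)
a_1 = 8: 41/8  (≤ bound)
a_2 = 3: 128/25  (≤ bound)
a_3 = 1: 169/33  (≤ bound)
a_4 = 3: 635/124  (> 54, stop)

169/33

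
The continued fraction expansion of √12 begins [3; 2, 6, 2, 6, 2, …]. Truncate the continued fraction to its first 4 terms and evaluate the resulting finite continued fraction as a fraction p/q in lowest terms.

Use the convergent recurrence hₖ = aₖ·hₖ₋₁ + hₖ₋₂ (and likewise for the denominators kₖ):
a_0 = 3: 3/1
a_1 = 2: 7/2
a_2 = 6: 45/13
a_3 = 2: 97/28

97/28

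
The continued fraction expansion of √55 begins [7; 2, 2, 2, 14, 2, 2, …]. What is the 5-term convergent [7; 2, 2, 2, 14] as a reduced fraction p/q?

1283/173

Compute successive convergents:
a_0 = 7: 7/1
a_1 = 2: 15/2
a_2 = 2: 37/5
a_3 = 2: 89/12
a_4 = 14: 1283/173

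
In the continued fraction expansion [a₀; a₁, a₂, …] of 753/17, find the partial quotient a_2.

753 = 44·17 + 5, so a_0 = 44
17 = 3·5 + 2, so a_1 = 3
5 = 2·2 + 1, so a_2 = 2

2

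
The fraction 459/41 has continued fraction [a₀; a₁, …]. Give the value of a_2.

459 = 11·41 + 8, so a_0 = 11
41 = 5·8 + 1, so a_1 = 5
8 = 8·1 + 0, so a_2 = 8

8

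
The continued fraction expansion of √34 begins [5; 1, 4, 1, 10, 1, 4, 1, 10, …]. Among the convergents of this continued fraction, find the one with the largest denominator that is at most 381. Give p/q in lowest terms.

2035/349

a_0 = 5: 5/1  (≤ bound)
a_1 = 1: 6/1  (≤ bound)
a_2 = 4: 29/5  (≤ bound)
a_3 = 1: 35/6  (≤ bound)
a_4 = 10: 379/65  (≤ bound)
a_5 = 1: 414/71  (≤ bound)
a_6 = 4: 2035/349  (≤ bound)
a_7 = 1: 2449/420  (> 381, stop)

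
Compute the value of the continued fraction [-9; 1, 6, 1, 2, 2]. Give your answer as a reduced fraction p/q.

-439/54

Start with 2.
2 + 1/(2/1) = 2 + 1/2 = 5/2
1 + 1/(5/2) = 1 + 2/5 = 7/5
6 + 1/(7/5) = 6 + 5/7 = 47/7
1 + 1/(47/7) = 1 + 7/47 = 54/47
-9 + 1/(54/47) = -9 + 47/54 = -439/54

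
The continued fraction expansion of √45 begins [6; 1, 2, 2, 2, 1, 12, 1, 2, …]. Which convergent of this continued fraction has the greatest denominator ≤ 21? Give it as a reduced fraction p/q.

a_0 = 6: 6/1  (≤ bound)
a_1 = 1: 7/1  (≤ bound)
a_2 = 2: 20/3  (≤ bound)
a_3 = 2: 47/7  (≤ bound)
a_4 = 2: 114/17  (≤ bound)
a_5 = 1: 161/24  (> 21, stop)

114/17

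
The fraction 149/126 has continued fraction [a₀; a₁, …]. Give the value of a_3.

149 = 1·126 + 23, so a_0 = 1
126 = 5·23 + 11, so a_1 = 5
23 = 2·11 + 1, so a_2 = 2
11 = 11·1 + 0, so a_3 = 11

11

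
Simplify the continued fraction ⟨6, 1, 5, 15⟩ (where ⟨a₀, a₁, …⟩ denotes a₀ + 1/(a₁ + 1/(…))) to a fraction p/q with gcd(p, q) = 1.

622/91

Work from the innermost term outward:
Start with 15.
5 + 1/(15/1) = 5 + 1/15 = 76/15
1 + 1/(76/15) = 1 + 15/76 = 91/76
6 + 1/(91/76) = 6 + 76/91 = 622/91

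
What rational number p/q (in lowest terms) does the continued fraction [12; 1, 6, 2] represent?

Use the convergent recurrence hₖ = aₖ·hₖ₋₁ + hₖ₋₂ (and likewise for the denominators kₖ):
a_0 = 12: 12/1
a_1 = 1: 13/1
a_2 = 6: 90/7
a_3 = 2: 193/15

193/15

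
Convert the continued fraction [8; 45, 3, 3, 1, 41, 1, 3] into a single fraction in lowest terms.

803611/100175

Collapse the nested fraction from the inside out:
Start with 3.
1 + 1/(3/1) = 1 + 1/3 = 4/3
41 + 1/(4/3) = 41 + 3/4 = 167/4
1 + 1/(167/4) = 1 + 4/167 = 171/167
3 + 1/(171/167) = 3 + 167/171 = 680/171
3 + 1/(680/171) = 3 + 171/680 = 2211/680
45 + 1/(2211/680) = 45 + 680/2211 = 100175/2211
8 + 1/(100175/2211) = 8 + 2211/100175 = 803611/100175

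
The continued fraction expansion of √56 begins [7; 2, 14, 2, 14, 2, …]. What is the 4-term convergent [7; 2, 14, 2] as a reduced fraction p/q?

Build up convergents one term at a time:
a_0 = 7: 7/1
a_1 = 2: 15/2
a_2 = 14: 217/29
a_3 = 2: 449/60

449/60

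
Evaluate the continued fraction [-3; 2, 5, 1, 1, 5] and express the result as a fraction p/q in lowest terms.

Use the convergent recurrence hₖ = aₖ·hₖ₋₁ + hₖ₋₂ (and likewise for the denominators kₖ):
a_0 = -3: -3/1
a_1 = 2: -5/2
a_2 = 5: -28/11
a_3 = 1: -33/13
a_4 = 1: -61/24
a_5 = 5: -338/133

-338/133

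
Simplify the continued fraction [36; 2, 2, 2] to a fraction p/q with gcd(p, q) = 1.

437/12

Start with 2.
2 + 1/(2/1) = 2 + 1/2 = 5/2
2 + 1/(5/2) = 2 + 2/5 = 12/5
36 + 1/(12/5) = 36 + 5/12 = 437/12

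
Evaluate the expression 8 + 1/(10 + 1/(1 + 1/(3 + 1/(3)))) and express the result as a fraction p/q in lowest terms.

Start with 3.
3 + 1/(3/1) = 3 + 1/3 = 10/3
1 + 1/(10/3) = 1 + 3/10 = 13/10
10 + 1/(13/10) = 10 + 10/13 = 140/13
8 + 1/(140/13) = 8 + 13/140 = 1133/140

1133/140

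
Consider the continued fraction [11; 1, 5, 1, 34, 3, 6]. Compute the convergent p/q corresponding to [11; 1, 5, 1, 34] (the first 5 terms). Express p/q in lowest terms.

Use the convergent recurrence hₖ = aₖ·hₖ₋₁ + hₖ₋₂ (and likewise for the denominators kₖ):
a_0 = 11: 11/1
a_1 = 1: 12/1
a_2 = 5: 71/6
a_3 = 1: 83/7
a_4 = 34: 2893/244

2893/244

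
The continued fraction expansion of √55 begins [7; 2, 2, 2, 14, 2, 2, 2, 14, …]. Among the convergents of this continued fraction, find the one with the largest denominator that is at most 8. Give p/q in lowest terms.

a_0 = 7: 7/1  (≤ bound)
a_1 = 2: 15/2  (≤ bound)
a_2 = 2: 37/5  (≤ bound)
a_3 = 2: 89/12  (> 8, stop)

37/5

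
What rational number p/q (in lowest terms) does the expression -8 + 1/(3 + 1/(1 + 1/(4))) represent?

a_0 = -8: -8/1
a_1 = 3: -23/3
a_2 = 1: -31/4
a_3 = 4: -147/19

-147/19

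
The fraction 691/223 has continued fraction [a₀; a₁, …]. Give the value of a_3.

3

Repeatedly divide and take the remainder:
691 ÷ 223 → quotient 3, remainder 22
223 ÷ 22 → quotient 10, remainder 3
22 ÷ 3 → quotient 7, remainder 1
3 ÷ 1 → quotient 3, remainder 0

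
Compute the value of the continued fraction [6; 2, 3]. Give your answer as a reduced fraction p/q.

Compute successive convergents:
a_0 = 6: 6/1
a_1 = 2: 13/2
a_2 = 3: 45/7

45/7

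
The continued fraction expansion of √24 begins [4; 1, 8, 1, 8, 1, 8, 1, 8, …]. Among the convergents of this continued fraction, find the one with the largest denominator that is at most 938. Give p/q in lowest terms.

4316/881

a_0 = 4: 4/1  (≤ bound)
a_1 = 1: 5/1  (≤ bound)
a_2 = 8: 44/9  (≤ bound)
a_3 = 1: 49/10  (≤ bound)
a_4 = 8: 436/89  (≤ bound)
a_5 = 1: 485/99  (≤ bound)
a_6 = 8: 4316/881  (≤ bound)
a_7 = 1: 4801/980  (> 938, stop)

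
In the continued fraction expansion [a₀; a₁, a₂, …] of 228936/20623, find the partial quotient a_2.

Apply division with remainder until the remainder is 0:
⌊228936/20623⌋ = 11, remainder 2083
⌊20623/2083⌋ = 9, remainder 1876
⌊2083/1876⌋ = 1, remainder 207

1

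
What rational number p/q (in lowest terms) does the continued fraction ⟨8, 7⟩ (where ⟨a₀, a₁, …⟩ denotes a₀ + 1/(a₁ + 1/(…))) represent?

57/7

Use the convergent recurrence hₖ = aₖ·hₖ₋₁ + hₖ₋₂ (and likewise for the denominators kₖ):
a_0 = 8: 8/1
a_1 = 7: 57/7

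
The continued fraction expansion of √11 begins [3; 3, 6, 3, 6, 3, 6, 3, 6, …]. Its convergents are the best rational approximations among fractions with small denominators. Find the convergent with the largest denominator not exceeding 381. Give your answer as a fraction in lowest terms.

1257/379

a_0 = 3: 3/1  (≤ bound)
a_1 = 3: 10/3  (≤ bound)
a_2 = 6: 63/19  (≤ bound)
a_3 = 3: 199/60  (≤ bound)
a_4 = 6: 1257/379  (≤ bound)
a_5 = 3: 3970/1197  (> 381, stop)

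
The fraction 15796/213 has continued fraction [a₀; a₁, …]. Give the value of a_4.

3

Run the Euclidean algorithm, recording each quotient:
15796 = 74·213 + 34, so a_0 = 74
213 = 6·34 + 9, so a_1 = 6
34 = 3·9 + 7, so a_2 = 3
9 = 1·7 + 2, so a_3 = 1
7 = 3·2 + 1, so a_4 = 3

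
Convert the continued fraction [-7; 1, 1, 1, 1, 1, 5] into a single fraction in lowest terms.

-287/45

Start with 5.
1 + 1/(5/1) = 1 + 1/5 = 6/5
1 + 1/(6/5) = 1 + 5/6 = 11/6
1 + 1/(11/6) = 1 + 6/11 = 17/11
1 + 1/(17/11) = 1 + 11/17 = 28/17
1 + 1/(28/17) = 1 + 17/28 = 45/28
-7 + 1/(45/28) = -7 + 28/45 = -287/45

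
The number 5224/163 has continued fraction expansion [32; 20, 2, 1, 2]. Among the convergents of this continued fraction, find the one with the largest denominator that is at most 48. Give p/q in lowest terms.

List convergents until the denominator exceeds the bound:
a_0 = 32: 32/1  (≤ bound)
a_1 = 20: 641/20  (≤ bound)
a_2 = 2: 1314/41  (≤ bound)
a_3 = 1: 1955/61  (> 48, stop)

1314/41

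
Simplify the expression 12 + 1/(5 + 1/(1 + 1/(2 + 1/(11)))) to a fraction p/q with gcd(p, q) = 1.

2350/193

Build up convergents one term at a time:
a_0 = 12: 12/1
a_1 = 5: 61/5
a_2 = 1: 73/6
a_3 = 2: 207/17
a_4 = 11: 2350/193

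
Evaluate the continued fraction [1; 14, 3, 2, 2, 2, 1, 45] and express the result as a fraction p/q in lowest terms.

Start with 45.
1 + 1/(45/1) = 1 + 1/45 = 46/45
2 + 1/(46/45) = 2 + 45/46 = 137/46
2 + 1/(137/46) = 2 + 46/137 = 320/137
2 + 1/(320/137) = 2 + 137/320 = 777/320
3 + 1/(777/320) = 3 + 320/777 = 2651/777
14 + 1/(2651/777) = 14 + 777/2651 = 37891/2651
1 + 1/(37891/2651) = 1 + 2651/37891 = 40542/37891

40542/37891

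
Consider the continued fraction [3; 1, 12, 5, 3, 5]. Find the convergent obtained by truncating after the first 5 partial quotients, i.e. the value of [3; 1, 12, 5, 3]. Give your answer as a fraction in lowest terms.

828/211

Start with 3.
5 + 1/(3/1) = 5 + 1/3 = 16/3
12 + 1/(16/3) = 12 + 3/16 = 195/16
1 + 1/(195/16) = 1 + 16/195 = 211/195
3 + 1/(211/195) = 3 + 195/211 = 828/211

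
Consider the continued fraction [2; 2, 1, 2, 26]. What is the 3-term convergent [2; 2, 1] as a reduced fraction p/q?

Use the convergent recurrence hₖ = aₖ·hₖ₋₁ + hₖ₋₂ (and likewise for the denominators kₖ):
a_0 = 2: 2/1
a_1 = 2: 5/2
a_2 = 1: 7/3

7/3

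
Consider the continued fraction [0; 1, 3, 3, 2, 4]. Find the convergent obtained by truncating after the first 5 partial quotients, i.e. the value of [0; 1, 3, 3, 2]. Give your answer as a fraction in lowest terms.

a_0 = 0: 0/1
a_1 = 1: 1/1
a_2 = 3: 3/4
a_3 = 3: 10/13
a_4 = 2: 23/30

23/30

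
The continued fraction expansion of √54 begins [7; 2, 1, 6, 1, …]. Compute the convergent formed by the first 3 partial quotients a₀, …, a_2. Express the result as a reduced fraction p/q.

22/3

Start with 1.
2 + 1/(1/1) = 2 + 1/1 = 3/1
7 + 1/(3/1) = 7 + 1/3 = 22/3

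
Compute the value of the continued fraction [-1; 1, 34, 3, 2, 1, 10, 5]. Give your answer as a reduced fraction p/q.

Start with 5.
10 + 1/(5/1) = 10 + 1/5 = 51/5
1 + 1/(51/5) = 1 + 5/51 = 56/51
2 + 1/(56/51) = 2 + 51/56 = 163/56
3 + 1/(163/56) = 3 + 56/163 = 545/163
34 + 1/(545/163) = 34 + 163/545 = 18693/545
1 + 1/(18693/545) = 1 + 545/18693 = 19238/18693
-1 + 1/(19238/18693) = -1 + 18693/19238 = -545/19238

-545/19238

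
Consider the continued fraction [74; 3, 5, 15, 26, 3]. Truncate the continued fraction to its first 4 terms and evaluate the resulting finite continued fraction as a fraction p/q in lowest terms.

18058/243

Start with 15.
5 + 1/(15/1) = 5 + 1/15 = 76/15
3 + 1/(76/15) = 3 + 15/76 = 243/76
74 + 1/(243/76) = 74 + 76/243 = 18058/243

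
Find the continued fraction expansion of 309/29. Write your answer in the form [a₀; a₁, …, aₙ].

[10; 1, 1, 1, 9]

Run the Euclidean algorithm, recording each quotient:
309 ÷ 29 → quotient 10, remainder 19
29 ÷ 19 → quotient 1, remainder 10
19 ÷ 10 → quotient 1, remainder 9
10 ÷ 9 → quotient 1, remainder 1
9 ÷ 1 → quotient 9, remainder 0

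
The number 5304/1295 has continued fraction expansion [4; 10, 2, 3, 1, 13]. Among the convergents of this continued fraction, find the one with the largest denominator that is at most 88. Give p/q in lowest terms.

299/73

a_0 = 4: 4/1  (≤ bound)
a_1 = 10: 41/10  (≤ bound)
a_2 = 2: 86/21  (≤ bound)
a_3 = 3: 299/73  (≤ bound)
a_4 = 1: 385/94  (> 88, stop)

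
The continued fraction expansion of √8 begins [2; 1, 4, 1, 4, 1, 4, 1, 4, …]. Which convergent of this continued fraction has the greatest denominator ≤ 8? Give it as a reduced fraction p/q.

17/6

List convergents until the denominator exceeds the bound:
a_0 = 2: 2/1  (≤ bound)
a_1 = 1: 3/1  (≤ bound)
a_2 = 4: 14/5  (≤ bound)
a_3 = 1: 17/6  (≤ bound)
a_4 = 4: 82/29  (> 8, stop)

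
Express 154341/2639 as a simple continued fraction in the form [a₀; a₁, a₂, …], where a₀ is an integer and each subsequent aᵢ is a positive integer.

154341 = 58·2639 + 1279, so a_0 = 58
2639 = 2·1279 + 81, so a_1 = 2
1279 = 15·81 + 64, so a_2 = 15
81 = 1·64 + 17, so a_3 = 1
64 = 3·17 + 13, so a_4 = 3
17 = 1·13 + 4, so a_5 = 1
13 = 3·4 + 1, so a_6 = 3
4 = 4·1 + 0, so a_7 = 4

[58; 2, 15, 1, 3, 1, 3, 4]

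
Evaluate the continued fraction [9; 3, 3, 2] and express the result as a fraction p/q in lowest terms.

Start with 2.
3 + 1/(2/1) = 3 + 1/2 = 7/2
3 + 1/(7/2) = 3 + 2/7 = 23/7
9 + 1/(23/7) = 9 + 7/23 = 214/23

214/23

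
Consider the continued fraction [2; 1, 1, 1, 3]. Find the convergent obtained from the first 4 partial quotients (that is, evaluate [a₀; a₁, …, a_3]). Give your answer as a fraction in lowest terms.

Work from the innermost term outward:
Start with 1.
1 + 1/(1/1) = 1 + 1/1 = 2/1
1 + 1/(2/1) = 1 + 1/2 = 3/2
2 + 1/(3/2) = 2 + 2/3 = 8/3

8/3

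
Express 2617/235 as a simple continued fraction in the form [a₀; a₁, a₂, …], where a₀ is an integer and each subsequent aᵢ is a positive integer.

Repeatedly divide and take the remainder:
2617 = 11·235 + 32, so a_0 = 11
235 = 7·32 + 11, so a_1 = 7
32 = 2·11 + 10, so a_2 = 2
11 = 1·10 + 1, so a_3 = 1
10 = 10·1 + 0, so a_4 = 10

[11; 7, 2, 1, 10]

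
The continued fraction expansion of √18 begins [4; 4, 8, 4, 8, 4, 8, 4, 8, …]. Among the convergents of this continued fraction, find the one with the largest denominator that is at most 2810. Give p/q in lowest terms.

4756/1121

List convergents until the denominator exceeds the bound:
a_0 = 4: 4/1  (≤ bound)
a_1 = 4: 17/4  (≤ bound)
a_2 = 8: 140/33  (≤ bound)
a_3 = 4: 577/136  (≤ bound)
a_4 = 8: 4756/1121  (≤ bound)
a_5 = 4: 19601/4620  (> 2810, stop)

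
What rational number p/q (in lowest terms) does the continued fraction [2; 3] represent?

7/3

a_0 = 2: 2/1
a_1 = 3: 7/3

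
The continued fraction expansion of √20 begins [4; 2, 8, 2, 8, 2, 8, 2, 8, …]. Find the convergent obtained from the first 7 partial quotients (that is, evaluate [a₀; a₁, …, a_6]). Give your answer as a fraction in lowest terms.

24476/5473

Collapse the nested fraction from the inside out:
Start with 8.
2 + 1/(8/1) = 2 + 1/8 = 17/8
8 + 1/(17/8) = 8 + 8/17 = 144/17
2 + 1/(144/17) = 2 + 17/144 = 305/144
8 + 1/(305/144) = 8 + 144/305 = 2584/305
2 + 1/(2584/305) = 2 + 305/2584 = 5473/2584
4 + 1/(5473/2584) = 4 + 2584/5473 = 24476/5473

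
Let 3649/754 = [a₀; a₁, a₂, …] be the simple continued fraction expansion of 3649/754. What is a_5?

9

⌊3649/754⌋ = 4, remainder 633
⌊754/633⌋ = 1, remainder 121
⌊633/121⌋ = 5, remainder 28
⌊121/28⌋ = 4, remainder 9
⌊28/9⌋ = 3, remainder 1
⌊9/1⌋ = 9, remainder 0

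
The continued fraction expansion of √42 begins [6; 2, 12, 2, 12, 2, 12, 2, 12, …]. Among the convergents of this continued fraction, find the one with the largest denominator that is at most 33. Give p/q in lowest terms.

List convergents until the denominator exceeds the bound:
a_0 = 6: 6/1  (≤ bound)
a_1 = 2: 13/2  (≤ bound)
a_2 = 12: 162/25  (≤ bound)
a_3 = 2: 337/52  (> 33, stop)

162/25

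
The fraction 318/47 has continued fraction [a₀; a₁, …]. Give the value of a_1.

318 ÷ 47 → quotient 6, remainder 36
47 ÷ 36 → quotient 1, remainder 11

1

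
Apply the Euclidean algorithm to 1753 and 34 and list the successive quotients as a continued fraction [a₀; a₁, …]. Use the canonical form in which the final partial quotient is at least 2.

[51; 1, 1, 3, 1, 3]

1753 ÷ 34 → quotient 51, remainder 19
34 ÷ 19 → quotient 1, remainder 15
19 ÷ 15 → quotient 1, remainder 4
15 ÷ 4 → quotient 3, remainder 3
4 ÷ 3 → quotient 1, remainder 1
3 ÷ 1 → quotient 3, remainder 0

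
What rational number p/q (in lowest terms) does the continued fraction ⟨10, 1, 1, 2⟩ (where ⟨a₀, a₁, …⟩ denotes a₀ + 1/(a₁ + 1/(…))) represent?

53/5

Compute successive convergents:
a_0 = 10: 10/1
a_1 = 1: 11/1
a_2 = 1: 21/2
a_3 = 2: 53/5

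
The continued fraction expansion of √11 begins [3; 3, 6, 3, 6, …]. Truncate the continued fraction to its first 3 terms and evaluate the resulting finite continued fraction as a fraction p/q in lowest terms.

63/19

Start with 6.
3 + 1/(6/1) = 3 + 1/6 = 19/6
3 + 1/(19/6) = 3 + 6/19 = 63/19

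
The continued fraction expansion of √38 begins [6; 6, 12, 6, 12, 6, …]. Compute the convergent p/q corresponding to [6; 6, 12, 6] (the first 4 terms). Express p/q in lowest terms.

2737/444

Compute successive convergents:
a_0 = 6: 6/1
a_1 = 6: 37/6
a_2 = 12: 450/73
a_3 = 6: 2737/444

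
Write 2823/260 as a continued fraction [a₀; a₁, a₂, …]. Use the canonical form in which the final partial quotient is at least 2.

[10; 1, 6, 37]

⌊2823/260⌋ = 10, remainder 223
⌊260/223⌋ = 1, remainder 37
⌊223/37⌋ = 6, remainder 1
⌊37/1⌋ = 37, remainder 0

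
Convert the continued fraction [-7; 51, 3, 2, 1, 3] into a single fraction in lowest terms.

Compute successive convergents:
a_0 = -7: -7/1
a_1 = 51: -356/51
a_2 = 3: -1075/154
a_3 = 2: -2506/359
a_4 = 1: -3581/513
a_5 = 3: -13249/1898

-13249/1898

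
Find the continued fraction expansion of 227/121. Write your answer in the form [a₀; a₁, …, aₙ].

[1; 1, 7, 15]

227 = 1·121 + 106, so a_0 = 1
121 = 1·106 + 15, so a_1 = 1
106 = 7·15 + 1, so a_2 = 7
15 = 15·1 + 0, so a_3 = 15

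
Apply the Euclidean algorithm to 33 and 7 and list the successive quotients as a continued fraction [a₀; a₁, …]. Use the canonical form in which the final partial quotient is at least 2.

33 ÷ 7 → quotient 4, remainder 5
7 ÷ 5 → quotient 1, remainder 2
5 ÷ 2 → quotient 2, remainder 1
2 ÷ 1 → quotient 2, remainder 0

[4; 1, 2, 2]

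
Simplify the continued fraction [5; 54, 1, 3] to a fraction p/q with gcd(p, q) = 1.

Start with 3.
1 + 1/(3/1) = 1 + 1/3 = 4/3
54 + 1/(4/3) = 54 + 3/4 = 219/4
5 + 1/(219/4) = 5 + 4/219 = 1099/219

1099/219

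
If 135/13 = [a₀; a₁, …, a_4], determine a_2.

1

135 ÷ 13 → quotient 10, remainder 5
13 ÷ 5 → quotient 2, remainder 3
5 ÷ 3 → quotient 1, remainder 2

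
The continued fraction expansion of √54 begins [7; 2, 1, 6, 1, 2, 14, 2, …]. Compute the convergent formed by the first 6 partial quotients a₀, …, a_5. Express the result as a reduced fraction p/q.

485/66

Starting at the tail and folding back:
Start with 2.
1 + 1/(2/1) = 1 + 1/2 = 3/2
6 + 1/(3/2) = 6 + 2/3 = 20/3
1 + 1/(20/3) = 1 + 3/20 = 23/20
2 + 1/(23/20) = 2 + 20/23 = 66/23
7 + 1/(66/23) = 7 + 23/66 = 485/66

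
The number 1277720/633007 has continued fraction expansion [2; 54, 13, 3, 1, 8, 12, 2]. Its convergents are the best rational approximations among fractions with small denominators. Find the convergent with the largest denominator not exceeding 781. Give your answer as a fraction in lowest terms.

List convergents until the denominator exceeds the bound:
a_0 = 2: 2/1  (≤ bound)
a_1 = 54: 109/54  (≤ bound)
a_2 = 13: 1419/703  (≤ bound)
a_3 = 3: 4366/2163  (> 781, stop)

1419/703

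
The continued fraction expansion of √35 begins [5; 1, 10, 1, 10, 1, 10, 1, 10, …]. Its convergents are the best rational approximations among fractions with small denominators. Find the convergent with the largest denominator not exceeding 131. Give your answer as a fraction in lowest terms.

a_0 = 5: 5/1  (≤ bound)
a_1 = 1: 6/1  (≤ bound)
a_2 = 10: 65/11  (≤ bound)
a_3 = 1: 71/12  (≤ bound)
a_4 = 10: 775/131  (≤ bound)
a_5 = 1: 846/143  (> 131, stop)

775/131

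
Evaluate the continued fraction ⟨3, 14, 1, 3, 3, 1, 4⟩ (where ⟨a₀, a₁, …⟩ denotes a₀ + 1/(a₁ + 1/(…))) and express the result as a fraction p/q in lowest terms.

Collapse the nested fraction from the inside out:
Start with 4.
1 + 1/(4/1) = 1 + 1/4 = 5/4
3 + 1/(5/4) = 3 + 4/5 = 19/5
3 + 1/(19/5) = 3 + 5/19 = 62/19
1 + 1/(62/19) = 1 + 19/62 = 81/62
14 + 1/(81/62) = 14 + 62/81 = 1196/81
3 + 1/(1196/81) = 3 + 81/1196 = 3669/1196

3669/1196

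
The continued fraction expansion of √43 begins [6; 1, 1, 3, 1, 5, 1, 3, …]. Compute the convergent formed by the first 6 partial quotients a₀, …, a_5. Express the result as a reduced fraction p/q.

341/52

a_0 = 6: 6/1
a_1 = 1: 7/1
a_2 = 1: 13/2
a_3 = 3: 46/7
a_4 = 1: 59/9
a_5 = 5: 341/52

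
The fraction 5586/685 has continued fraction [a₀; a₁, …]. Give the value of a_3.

6

5586 ÷ 685 → quotient 8, remainder 106
685 ÷ 106 → quotient 6, remainder 49
106 ÷ 49 → quotient 2, remainder 8
49 ÷ 8 → quotient 6, remainder 1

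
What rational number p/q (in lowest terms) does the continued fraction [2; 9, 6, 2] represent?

251/119

Start with 2.
6 + 1/(2/1) = 6 + 1/2 = 13/2
9 + 1/(13/2) = 9 + 2/13 = 119/13
2 + 1/(119/13) = 2 + 13/119 = 251/119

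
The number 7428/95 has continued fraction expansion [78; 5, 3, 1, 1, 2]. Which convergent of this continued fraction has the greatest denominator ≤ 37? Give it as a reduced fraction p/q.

a_0 = 78: 78/1  (≤ bound)
a_1 = 5: 391/5  (≤ bound)
a_2 = 3: 1251/16  (≤ bound)
a_3 = 1: 1642/21  (≤ bound)
a_4 = 1: 2893/37  (≤ bound)
a_5 = 2: 7428/95  (> 37, stop)

2893/37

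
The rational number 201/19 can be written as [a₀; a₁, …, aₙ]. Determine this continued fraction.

[10; 1, 1, 2, 1, 2]

⌊201/19⌋ = 10, remainder 11
⌊19/11⌋ = 1, remainder 8
⌊11/8⌋ = 1, remainder 3
⌊8/3⌋ = 2, remainder 2
⌊3/2⌋ = 1, remainder 1
⌊2/1⌋ = 2, remainder 0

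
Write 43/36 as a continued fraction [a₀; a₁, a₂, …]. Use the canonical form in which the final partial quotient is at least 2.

[1; 5, 7]

⌊43/36⌋ = 1, remainder 7
⌊36/7⌋ = 5, remainder 1
⌊7/1⌋ = 7, remainder 0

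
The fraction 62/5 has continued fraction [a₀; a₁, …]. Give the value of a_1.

2

⌊62/5⌋ = 12, remainder 2
⌊5/2⌋ = 2, remainder 1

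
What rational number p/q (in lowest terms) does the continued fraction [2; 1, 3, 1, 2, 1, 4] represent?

251/90

Use the convergent recurrence hₖ = aₖ·hₖ₋₁ + hₖ₋₂ (and likewise for the denominators kₖ):
a_0 = 2: 2/1
a_1 = 1: 3/1
a_2 = 3: 11/4
a_3 = 1: 14/5
a_4 = 2: 39/14
a_5 = 1: 53/19
a_6 = 4: 251/90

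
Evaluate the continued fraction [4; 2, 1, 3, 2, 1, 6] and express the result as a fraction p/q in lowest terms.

1051/241

Start with 6.
1 + 1/(6/1) = 1 + 1/6 = 7/6
2 + 1/(7/6) = 2 + 6/7 = 20/7
3 + 1/(20/7) = 3 + 7/20 = 67/20
1 + 1/(67/20) = 1 + 20/67 = 87/67
2 + 1/(87/67) = 2 + 67/87 = 241/87
4 + 1/(241/87) = 4 + 87/241 = 1051/241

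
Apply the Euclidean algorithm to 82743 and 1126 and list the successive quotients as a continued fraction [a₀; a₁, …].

Run the Euclidean algorithm, recording each quotient:
82743 ÷ 1126 → quotient 73, remainder 545
1126 ÷ 545 → quotient 2, remainder 36
545 ÷ 36 → quotient 15, remainder 5
36 ÷ 5 → quotient 7, remainder 1
5 ÷ 1 → quotient 5, remainder 0

[73; 2, 15, 7, 5]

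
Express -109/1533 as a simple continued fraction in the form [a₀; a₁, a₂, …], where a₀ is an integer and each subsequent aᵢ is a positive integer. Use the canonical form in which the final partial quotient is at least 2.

[-1; 1, 13, 15, 1, 1, 3]

-109 = -1·1533 + 1424, so a_0 = -1
1533 = 1·1424 + 109, so a_1 = 1
1424 = 13·109 + 7, so a_2 = 13
109 = 15·7 + 4, so a_3 = 15
7 = 1·4 + 3, so a_4 = 1
4 = 1·3 + 1, so a_5 = 1
3 = 3·1 + 0, so a_6 = 3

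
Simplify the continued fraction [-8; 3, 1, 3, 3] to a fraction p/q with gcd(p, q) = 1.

Start with 3.
3 + 1/(3/1) = 3 + 1/3 = 10/3
1 + 1/(10/3) = 1 + 3/10 = 13/10
3 + 1/(13/10) = 3 + 10/13 = 49/13
-8 + 1/(49/13) = -8 + 13/49 = -379/49

-379/49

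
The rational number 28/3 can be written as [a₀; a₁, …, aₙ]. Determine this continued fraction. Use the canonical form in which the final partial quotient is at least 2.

28 ÷ 3 → quotient 9, remainder 1
3 ÷ 1 → quotient 3, remainder 0

[9; 3]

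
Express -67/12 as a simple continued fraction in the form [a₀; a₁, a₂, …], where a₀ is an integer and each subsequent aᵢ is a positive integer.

Run the Euclidean algorithm, recording each quotient:
⌊-67/12⌋ = -6, remainder 5
⌊12/5⌋ = 2, remainder 2
⌊5/2⌋ = 2, remainder 1
⌊2/1⌋ = 2, remainder 0

[-6; 2, 2, 2]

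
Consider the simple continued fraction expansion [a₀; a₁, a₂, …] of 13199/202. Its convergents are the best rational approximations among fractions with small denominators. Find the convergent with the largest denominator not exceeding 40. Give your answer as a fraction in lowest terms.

2483/38

a_0 = 65: 65/1  (≤ bound)
a_1 = 2: 131/2  (≤ bound)
a_2 = 1: 196/3  (≤ bound)
a_3 = 12: 2483/38  (≤ bound)
a_4 = 1: 2679/41  (> 40, stop)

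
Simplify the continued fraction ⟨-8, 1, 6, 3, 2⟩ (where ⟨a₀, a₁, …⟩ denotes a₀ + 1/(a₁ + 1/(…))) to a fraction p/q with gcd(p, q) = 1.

-364/51

Compute successive convergents:
a_0 = -8: -8/1
a_1 = 1: -7/1
a_2 = 6: -50/7
a_3 = 3: -157/22
a_4 = 2: -364/51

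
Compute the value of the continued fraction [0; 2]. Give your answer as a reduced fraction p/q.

Start with 2.
0 + 1/(2/1) = 0 + 1/2 = 1/2

1/2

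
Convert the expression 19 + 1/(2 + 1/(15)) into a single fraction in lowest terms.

604/31

a_0 = 19: 19/1
a_1 = 2: 39/2
a_2 = 15: 604/31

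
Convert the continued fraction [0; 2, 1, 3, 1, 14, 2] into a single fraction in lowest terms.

153/428

Compute successive convergents:
a_0 = 0: 0/1
a_1 = 2: 1/2
a_2 = 1: 1/3
a_3 = 3: 4/11
a_4 = 1: 5/14
a_5 = 14: 74/207
a_6 = 2: 153/428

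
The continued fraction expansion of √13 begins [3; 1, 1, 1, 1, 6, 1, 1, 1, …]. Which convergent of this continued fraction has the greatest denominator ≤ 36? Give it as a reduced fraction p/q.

List convergents until the denominator exceeds the bound:
a_0 = 3: 3/1  (≤ bound)
a_1 = 1: 4/1  (≤ bound)
a_2 = 1: 7/2  (≤ bound)
a_3 = 1: 11/3  (≤ bound)
a_4 = 1: 18/5  (≤ bound)
a_5 = 6: 119/33  (≤ bound)
a_6 = 1: 137/38  (> 36, stop)

119/33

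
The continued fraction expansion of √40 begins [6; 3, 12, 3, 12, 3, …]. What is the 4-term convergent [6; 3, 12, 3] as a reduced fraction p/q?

721/114

a_0 = 6: 6/1
a_1 = 3: 19/3
a_2 = 12: 234/37
a_3 = 3: 721/114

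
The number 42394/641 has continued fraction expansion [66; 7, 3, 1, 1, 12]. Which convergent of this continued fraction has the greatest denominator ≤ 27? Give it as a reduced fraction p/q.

a_0 = 66: 66/1  (≤ bound)
a_1 = 7: 463/7  (≤ bound)
a_2 = 3: 1455/22  (≤ bound)
a_3 = 1: 1918/29  (> 27, stop)

1455/22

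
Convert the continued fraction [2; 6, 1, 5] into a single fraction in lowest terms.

Compute successive convergents:
a_0 = 2: 2/1
a_1 = 6: 13/6
a_2 = 1: 15/7
a_3 = 5: 88/41

88/41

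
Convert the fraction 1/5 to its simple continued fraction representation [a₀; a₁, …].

Run the Euclidean algorithm, recording each quotient:
1 ÷ 5 → quotient 0, remainder 1
5 ÷ 1 → quotient 5, remainder 0

[0; 5]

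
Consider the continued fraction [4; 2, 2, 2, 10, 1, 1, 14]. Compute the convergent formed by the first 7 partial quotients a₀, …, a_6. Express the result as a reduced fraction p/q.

Use the convergent recurrence hₖ = aₖ·hₖ₋₁ + hₖ₋₂ (and likewise for the denominators kₖ):
a_0 = 4: 4/1
a_1 = 2: 9/2
a_2 = 2: 22/5
a_3 = 2: 53/12
a_4 = 10: 552/125
a_5 = 1: 605/137
a_6 = 1: 1157/262

1157/262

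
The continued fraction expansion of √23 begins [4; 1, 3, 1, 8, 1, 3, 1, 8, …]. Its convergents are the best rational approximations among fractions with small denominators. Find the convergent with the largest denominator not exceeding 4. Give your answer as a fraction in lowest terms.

a_0 = 4: 4/1  (≤ bound)
a_1 = 1: 5/1  (≤ bound)
a_2 = 3: 19/4  (≤ bound)
a_3 = 1: 24/5  (> 4, stop)

19/4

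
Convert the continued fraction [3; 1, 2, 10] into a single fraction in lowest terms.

114/31

Start with 10.
2 + 1/(10/1) = 2 + 1/10 = 21/10
1 + 1/(21/10) = 1 + 10/21 = 31/21
3 + 1/(31/21) = 3 + 21/31 = 114/31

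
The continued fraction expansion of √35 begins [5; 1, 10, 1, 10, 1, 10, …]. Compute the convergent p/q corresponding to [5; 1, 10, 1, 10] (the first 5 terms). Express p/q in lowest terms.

775/131

Work from the innermost term outward:
Start with 10.
1 + 1/(10/1) = 1 + 1/10 = 11/10
10 + 1/(11/10) = 10 + 10/11 = 120/11
1 + 1/(120/11) = 1 + 11/120 = 131/120
5 + 1/(131/120) = 5 + 120/131 = 775/131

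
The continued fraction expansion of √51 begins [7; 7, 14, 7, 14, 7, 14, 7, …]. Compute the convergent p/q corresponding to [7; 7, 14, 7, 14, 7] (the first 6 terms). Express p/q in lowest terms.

Start with 7.
14 + 1/(7/1) = 14 + 1/7 = 99/7
7 + 1/(99/7) = 7 + 7/99 = 700/99
14 + 1/(700/99) = 14 + 99/700 = 9899/700
7 + 1/(9899/700) = 7 + 700/9899 = 69993/9899
7 + 1/(69993/9899) = 7 + 9899/69993 = 499850/69993

499850/69993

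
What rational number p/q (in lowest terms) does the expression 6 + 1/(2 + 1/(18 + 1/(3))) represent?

733/113

Use the convergent recurrence hₖ = aₖ·hₖ₋₁ + hₖ₋₂ (and likewise for the denominators kₖ):
a_0 = 6: 6/1
a_1 = 2: 13/2
a_2 = 18: 240/37
a_3 = 3: 733/113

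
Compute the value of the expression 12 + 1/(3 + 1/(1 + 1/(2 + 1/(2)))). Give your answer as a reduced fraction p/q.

a_0 = 12: 12/1
a_1 = 3: 37/3
a_2 = 1: 49/4
a_3 = 2: 135/11
a_4 = 2: 319/26

319/26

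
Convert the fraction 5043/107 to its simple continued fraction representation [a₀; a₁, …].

[47; 7, 1, 1, 1, 4]

5043 ÷ 107 → quotient 47, remainder 14
107 ÷ 14 → quotient 7, remainder 9
14 ÷ 9 → quotient 1, remainder 5
9 ÷ 5 → quotient 1, remainder 4
5 ÷ 4 → quotient 1, remainder 1
4 ÷ 1 → quotient 4, remainder 0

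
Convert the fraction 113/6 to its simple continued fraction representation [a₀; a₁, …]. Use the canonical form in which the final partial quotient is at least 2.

Apply division with remainder until the remainder is 0:
113 ÷ 6 → quotient 18, remainder 5
6 ÷ 5 → quotient 1, remainder 1
5 ÷ 1 → quotient 5, remainder 0

[18; 1, 5]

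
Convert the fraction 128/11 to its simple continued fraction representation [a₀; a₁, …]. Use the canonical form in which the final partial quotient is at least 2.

⌊128/11⌋ = 11, remainder 7
⌊11/7⌋ = 1, remainder 4
⌊7/4⌋ = 1, remainder 3
⌊4/3⌋ = 1, remainder 1
⌊3/1⌋ = 3, remainder 0

[11; 1, 1, 1, 3]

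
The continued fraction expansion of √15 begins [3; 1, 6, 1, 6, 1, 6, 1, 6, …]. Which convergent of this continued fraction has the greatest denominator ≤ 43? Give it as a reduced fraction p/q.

31/8

a_0 = 3: 3/1  (≤ bound)
a_1 = 1: 4/1  (≤ bound)
a_2 = 6: 27/7  (≤ bound)
a_3 = 1: 31/8  (≤ bound)
a_4 = 6: 213/55  (> 43, stop)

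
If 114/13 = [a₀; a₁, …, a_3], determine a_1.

Repeatedly divide and take the remainder:
114 = 8·13 + 10, so a_0 = 8
13 = 1·10 + 3, so a_1 = 1

1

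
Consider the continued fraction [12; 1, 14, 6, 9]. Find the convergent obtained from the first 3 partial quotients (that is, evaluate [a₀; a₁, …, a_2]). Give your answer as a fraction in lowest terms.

a_0 = 12: 12/1
a_1 = 1: 13/1
a_2 = 14: 194/15

194/15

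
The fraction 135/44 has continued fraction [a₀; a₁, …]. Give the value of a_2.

⌊135/44⌋ = 3, remainder 3
⌊44/3⌋ = 14, remainder 2
⌊3/2⌋ = 1, remainder 1

1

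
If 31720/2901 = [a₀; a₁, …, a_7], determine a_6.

Run the Euclidean algorithm, recording each quotient:
31720 ÷ 2901 → quotient 10, remainder 2710
2901 ÷ 2710 → quotient 1, remainder 191
2710 ÷ 191 → quotient 14, remainder 36
191 ÷ 36 → quotient 5, remainder 11
36 ÷ 11 → quotient 3, remainder 3
11 ÷ 3 → quotient 3, remainder 2
3 ÷ 2 → quotient 1, remainder 1

1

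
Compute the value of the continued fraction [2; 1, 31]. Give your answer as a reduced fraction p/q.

Start with 31.
1 + 1/(31/1) = 1 + 1/31 = 32/31
2 + 1/(32/31) = 2 + 31/32 = 95/32

95/32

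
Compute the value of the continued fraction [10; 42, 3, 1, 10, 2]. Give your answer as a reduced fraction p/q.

38120/3803

a_0 = 10: 10/1
a_1 = 42: 421/42
a_2 = 3: 1273/127
a_3 = 1: 1694/169
a_4 = 10: 18213/1817
a_5 = 2: 38120/3803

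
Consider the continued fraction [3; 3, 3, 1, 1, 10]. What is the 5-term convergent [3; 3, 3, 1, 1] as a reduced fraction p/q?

76/23

Start with 1.
1 + 1/(1/1) = 1 + 1/1 = 2/1
3 + 1/(2/1) = 3 + 1/2 = 7/2
3 + 1/(7/2) = 3 + 2/7 = 23/7
3 + 1/(23/7) = 3 + 7/23 = 76/23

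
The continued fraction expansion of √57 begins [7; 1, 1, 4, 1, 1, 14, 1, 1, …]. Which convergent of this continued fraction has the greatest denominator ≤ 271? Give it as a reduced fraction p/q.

List convergents until the denominator exceeds the bound:
a_0 = 7: 7/1  (≤ bound)
a_1 = 1: 8/1  (≤ bound)
a_2 = 1: 15/2  (≤ bound)
a_3 = 4: 68/9  (≤ bound)
a_4 = 1: 83/11  (≤ bound)
a_5 = 1: 151/20  (≤ bound)
a_6 = 14: 2197/291  (> 271, stop)

151/20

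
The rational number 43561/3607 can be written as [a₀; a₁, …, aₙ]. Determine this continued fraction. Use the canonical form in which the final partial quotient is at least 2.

[12; 13, 46, 6]

Repeatedly divide and take the remainder:
⌊43561/3607⌋ = 12, remainder 277
⌊3607/277⌋ = 13, remainder 6
⌊277/6⌋ = 46, remainder 1
⌊6/1⌋ = 6, remainder 0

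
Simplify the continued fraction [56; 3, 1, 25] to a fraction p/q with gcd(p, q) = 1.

a_0 = 56: 56/1
a_1 = 3: 169/3
a_2 = 1: 225/4
a_3 = 25: 5794/103

5794/103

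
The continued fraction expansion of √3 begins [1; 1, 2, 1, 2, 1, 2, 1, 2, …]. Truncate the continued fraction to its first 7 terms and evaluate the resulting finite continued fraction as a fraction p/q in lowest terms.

Build up convergents one term at a time:
a_0 = 1: 1/1
a_1 = 1: 2/1
a_2 = 2: 5/3
a_3 = 1: 7/4
a_4 = 2: 19/11
a_5 = 1: 26/15
a_6 = 2: 71/41

71/41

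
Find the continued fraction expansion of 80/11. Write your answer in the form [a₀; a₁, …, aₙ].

Run the Euclidean algorithm, recording each quotient:
80 = 7·11 + 3, so a_0 = 7
11 = 3·3 + 2, so a_1 = 3
3 = 1·2 + 1, so a_2 = 1
2 = 2·1 + 0, so a_3 = 2

[7; 3, 1, 2]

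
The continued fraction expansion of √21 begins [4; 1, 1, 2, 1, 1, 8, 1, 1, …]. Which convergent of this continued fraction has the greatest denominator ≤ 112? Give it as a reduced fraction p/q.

472/103

a_0 = 4: 4/1  (≤ bound)
a_1 = 1: 5/1  (≤ bound)
a_2 = 1: 9/2  (≤ bound)
a_3 = 2: 23/5  (≤ bound)
a_4 = 1: 32/7  (≤ bound)
a_5 = 1: 55/12  (≤ bound)
a_6 = 8: 472/103  (≤ bound)
a_7 = 1: 527/115  (> 112, stop)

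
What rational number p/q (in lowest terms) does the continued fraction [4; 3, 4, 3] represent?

Use the convergent recurrence hₖ = aₖ·hₖ₋₁ + hₖ₋₂ (and likewise for the denominators kₖ):
a_0 = 4: 4/1
a_1 = 3: 13/3
a_2 = 4: 56/13
a_3 = 3: 181/42

181/42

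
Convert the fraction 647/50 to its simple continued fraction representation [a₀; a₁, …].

[12; 1, 15, 1, 2]

Run the Euclidean algorithm, recording each quotient:
647 = 12·50 + 47, so a_0 = 12
50 = 1·47 + 3, so a_1 = 1
47 = 15·3 + 2, so a_2 = 15
3 = 1·2 + 1, so a_3 = 1
2 = 2·1 + 0, so a_4 = 2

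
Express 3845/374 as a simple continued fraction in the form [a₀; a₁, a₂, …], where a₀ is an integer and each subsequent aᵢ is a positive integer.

3845 ÷ 374 → quotient 10, remainder 105
374 ÷ 105 → quotient 3, remainder 59
105 ÷ 59 → quotient 1, remainder 46
59 ÷ 46 → quotient 1, remainder 13
46 ÷ 13 → quotient 3, remainder 7
13 ÷ 7 → quotient 1, remainder 6
7 ÷ 6 → quotient 1, remainder 1
6 ÷ 1 → quotient 6, remainder 0

[10; 3, 1, 1, 3, 1, 1, 6]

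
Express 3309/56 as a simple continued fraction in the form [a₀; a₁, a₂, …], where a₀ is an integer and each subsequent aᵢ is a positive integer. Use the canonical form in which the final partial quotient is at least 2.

[59; 11, 5]

⌊3309/56⌋ = 59, remainder 5
⌊56/5⌋ = 11, remainder 1
⌊5/1⌋ = 5, remainder 0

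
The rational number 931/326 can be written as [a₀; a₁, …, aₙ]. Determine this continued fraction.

Repeatedly divide and take the remainder:
⌊931/326⌋ = 2, remainder 279
⌊326/279⌋ = 1, remainder 47
⌊279/47⌋ = 5, remainder 44
⌊47/44⌋ = 1, remainder 3
⌊44/3⌋ = 14, remainder 2
⌊3/2⌋ = 1, remainder 1
⌊2/1⌋ = 2, remainder 0

[2; 1, 5, 1, 14, 1, 2]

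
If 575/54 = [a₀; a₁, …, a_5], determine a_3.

1

Repeatedly divide and take the remainder:
⌊575/54⌋ = 10, remainder 35
⌊54/35⌋ = 1, remainder 19
⌊35/19⌋ = 1, remainder 16
⌊19/16⌋ = 1, remainder 3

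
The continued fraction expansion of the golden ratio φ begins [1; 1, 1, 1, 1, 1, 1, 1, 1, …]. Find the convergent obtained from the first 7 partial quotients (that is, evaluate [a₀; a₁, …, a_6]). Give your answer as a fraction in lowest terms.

Compute successive convergents:
a_0 = 1: 1/1
a_1 = 1: 2/1
a_2 = 1: 3/2
a_3 = 1: 5/3
a_4 = 1: 8/5
a_5 = 1: 13/8
a_6 = 1: 21/13

21/13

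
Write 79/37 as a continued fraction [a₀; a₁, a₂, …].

[2; 7, 2, 2]

Repeatedly divide and take the remainder:
⌊79/37⌋ = 2, remainder 5
⌊37/5⌋ = 7, remainder 2
⌊5/2⌋ = 2, remainder 1
⌊2/1⌋ = 2, remainder 0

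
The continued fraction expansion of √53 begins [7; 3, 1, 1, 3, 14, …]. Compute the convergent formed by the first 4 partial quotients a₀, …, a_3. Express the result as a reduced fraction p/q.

51/7

Use the convergent recurrence hₖ = aₖ·hₖ₋₁ + hₖ₋₂ (and likewise for the denominators kₖ):
a_0 = 7: 7/1
a_1 = 3: 22/3
a_2 = 1: 29/4
a_3 = 1: 51/7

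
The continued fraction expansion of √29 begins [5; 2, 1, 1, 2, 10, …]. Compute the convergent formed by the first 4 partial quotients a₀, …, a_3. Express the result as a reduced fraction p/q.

27/5

Starting at the tail and folding back:
Start with 1.
1 + 1/(1/1) = 1 + 1/1 = 2/1
2 + 1/(2/1) = 2 + 1/2 = 5/2
5 + 1/(5/2) = 5 + 2/5 = 27/5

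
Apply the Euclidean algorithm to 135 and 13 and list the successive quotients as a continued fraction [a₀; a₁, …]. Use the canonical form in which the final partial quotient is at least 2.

135 ÷ 13 → quotient 10, remainder 5
13 ÷ 5 → quotient 2, remainder 3
5 ÷ 3 → quotient 1, remainder 2
3 ÷ 2 → quotient 1, remainder 1
2 ÷ 1 → quotient 2, remainder 0

[10; 2, 1, 1, 2]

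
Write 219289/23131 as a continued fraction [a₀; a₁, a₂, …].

Repeatedly divide and take the remainder:
219289 = 9·23131 + 11110, so a_0 = 9
23131 = 2·11110 + 911, so a_1 = 2
11110 = 12·911 + 178, so a_2 = 12
911 = 5·178 + 21, so a_3 = 5
178 = 8·21 + 10, so a_4 = 8
21 = 2·10 + 1, so a_5 = 2
10 = 10·1 + 0, so a_6 = 10

[9; 2, 12, 5, 8, 2, 10]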